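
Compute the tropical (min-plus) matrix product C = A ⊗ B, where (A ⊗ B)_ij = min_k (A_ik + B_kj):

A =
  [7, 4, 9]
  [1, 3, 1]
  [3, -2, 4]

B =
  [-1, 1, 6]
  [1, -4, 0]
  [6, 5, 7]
A ⊗ B =
  [5, 0, 4]
  [0, -1, 3]
  [-1, -6, -2]

Apply the min-plus product entry-by-entry:
  C[0][0] = min over k of (A[0][0] + B[0][0] = 7 + -1 = 6, A[0][1] + B[1][0] = 4 + 1 = 5, A[0][2] + B[2][0] = 9 + 6 = 15) = 5 (attained at k = 1)
  C[0][1] = min over k of (A[0][0] + B[0][1] = 7 + 1 = 8, A[0][1] + B[1][1] = 4 + -4 = 0, A[0][2] + B[2][1] = 9 + 5 = 14) = 0 (attained at k = 1)
  C[0][2] = min over k of (A[0][0] + B[0][2] = 7 + 6 = 13, A[0][1] + B[1][2] = 4 + 0 = 4, A[0][2] + B[2][2] = 9 + 7 = 16) = 4 (attained at k = 1)
  C[1][0] = min over k of (A[1][0] + B[0][0] = 1 + -1 = 0, A[1][1] + B[1][0] = 3 + 1 = 4, A[1][2] + B[2][0] = 1 + 6 = 7) = 0 (attained at k = 0)
  C[1][1] = min over k of (A[1][0] + B[0][1] = 1 + 1 = 2, A[1][1] + B[1][1] = 3 + -4 = -1, A[1][2] + B[2][1] = 1 + 5 = 6) = -1 (attained at k = 1)
  C[1][2] = min over k of (A[1][0] + B[0][2] = 1 + 6 = 7, A[1][1] + B[1][2] = 3 + 0 = 3, A[1][2] + B[2][2] = 1 + 7 = 8) = 3 (attained at k = 1)
  C[2][0] = min over k of (A[2][0] + B[0][0] = 3 + -1 = 2, A[2][1] + B[1][0] = -2 + 1 = -1, A[2][2] + B[2][0] = 4 + 6 = 10) = -1 (attained at k = 1)
  C[2][1] = min over k of (A[2][0] + B[0][1] = 3 + 1 = 4, A[2][1] + B[1][1] = -2 + -4 = -6, A[2][2] + B[2][1] = 4 + 5 = 9) = -6 (attained at k = 1)
  C[2][2] = min over k of (A[2][0] + B[0][2] = 3 + 6 = 9, A[2][1] + B[1][2] = -2 + 0 = -2, A[2][2] + B[2][2] = 4 + 7 = 11) = -2 (attained at k = 1)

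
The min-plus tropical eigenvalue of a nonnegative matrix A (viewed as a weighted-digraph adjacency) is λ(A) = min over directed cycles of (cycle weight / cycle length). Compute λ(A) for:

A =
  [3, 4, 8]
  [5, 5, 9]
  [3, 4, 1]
λ(A) = 1

Enumerate directed cycles and compute their means (weight / length). Sample:
  cycle 0 → 0: weight = 3, length = 1, mean = 3/1 ≈ 3.000
  cycle 1 → 1: weight = 5, length = 1, mean = 5/1 ≈ 5.000
  cycle 2 → 2: weight = 1, length = 1, mean = 1/1 ≈ 1.000
  cycle 0 → 1 → 0: weight = 9, length = 2, mean = 9/2 ≈ 4.500
  cycle 0 → 2 → 0: weight = 11, length = 2, mean = 11/2 ≈ 5.500
  cycle 1 → 0 → 1: weight = 9, length = 2, mean = 9/2 ≈ 4.500
Minimum mean = 1.000, attained e.g. along the cycle 2 → 2 with weight 1 and length 1. So λ(A) = 1/1 = 1.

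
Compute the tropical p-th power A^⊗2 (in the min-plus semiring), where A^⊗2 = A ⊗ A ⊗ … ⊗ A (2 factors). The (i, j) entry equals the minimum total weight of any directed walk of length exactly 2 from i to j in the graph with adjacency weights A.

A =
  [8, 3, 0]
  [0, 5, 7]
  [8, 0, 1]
A^⊗2 =
  [3, 0, 1]
  [5, 3, 0]
  [0, 1, 2]

Each entry (A^⊗2)_ij equals the minimum over all length-2 walks i = v_0 → v_1 → … → v_2 = j of Σ_t A[v_t][v_{t+1}]. For example, for (i, j) = (0, 2) we minimise over 3 possible intermediate vertex sequences; the minimum is 1, attained along the walk 0 → 2 → 2.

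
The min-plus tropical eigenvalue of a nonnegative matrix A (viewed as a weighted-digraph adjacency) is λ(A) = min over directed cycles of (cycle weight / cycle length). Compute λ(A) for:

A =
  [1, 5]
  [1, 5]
λ(A) = 1

Enumerate directed cycles and compute their means (weight / length). Sample:
  cycle 0 → 0: weight = 1, length = 1, mean = 1/1 ≈ 1.000
  cycle 1 → 1: weight = 5, length = 1, mean = 5/1 ≈ 5.000
  cycle 0 → 1 → 0: weight = 6, length = 2, mean = 6/2 ≈ 3.000
  cycle 1 → 0 → 1: weight = 6, length = 2, mean = 6/2 ≈ 3.000
Minimum mean = 1.000, attained e.g. along the cycle 0 → 0 with weight 1 and length 1. So λ(A) = 1/1 = 1.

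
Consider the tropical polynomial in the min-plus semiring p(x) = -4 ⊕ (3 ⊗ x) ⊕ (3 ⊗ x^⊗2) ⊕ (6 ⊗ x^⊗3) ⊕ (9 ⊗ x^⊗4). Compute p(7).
p(7) = -4

A tropical monomial a ⊗ x^⊗i evaluates to a + i · x. Evaluating each term at x = 7:
  Term 0 contributes -4 + 0 · 7 = -4
  Term 1 contributes 3 + 1 · 7 = 10
  Term 2 contributes 3 + 2 · 7 = 17
  Term 3 contributes 6 + 3 · 7 = 27
  Term 4 contributes 9 + 4 · 7 = 37
p(7) = ⊕ of these = min[-4, 10, 17, 27, 37] = -4.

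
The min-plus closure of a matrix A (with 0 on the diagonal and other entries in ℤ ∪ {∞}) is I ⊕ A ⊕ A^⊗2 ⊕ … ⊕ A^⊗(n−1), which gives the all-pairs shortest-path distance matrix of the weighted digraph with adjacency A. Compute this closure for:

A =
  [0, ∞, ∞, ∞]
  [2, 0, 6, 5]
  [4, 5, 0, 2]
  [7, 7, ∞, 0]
Closure =
  [0, ∞, ∞, ∞]
  [2, 0, 6, 5]
  [4, 5, 0, 2]
  [7, 7, 13, 0]

This is the Floyd-Warshall all-pairs shortest-path computation. For each intermediate vertex k = 0, 1, …, 3, update dist[i][j] ← min(dist[i][j], dist[i][k] + dist[k][j]). The final matrix gives, for each (i, j), the minimum total weight of any directed path from i to j (possibly empty when i = j).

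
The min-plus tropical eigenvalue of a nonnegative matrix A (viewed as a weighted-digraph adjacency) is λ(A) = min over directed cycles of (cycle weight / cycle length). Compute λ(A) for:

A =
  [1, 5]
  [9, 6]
λ(A) = 1

Enumerate directed cycles and compute their means (weight / length). Sample:
  cycle 0 → 0: weight = 1, length = 1, mean = 1/1 ≈ 1.000
  cycle 1 → 1: weight = 6, length = 1, mean = 6/1 ≈ 6.000
  cycle 0 → 1 → 0: weight = 14, length = 2, mean = 14/2 ≈ 7.000
  cycle 1 → 0 → 1: weight = 14, length = 2, mean = 14/2 ≈ 7.000
Minimum mean = 1.000, attained e.g. along the cycle 0 → 0 with weight 1 and length 1. So λ(A) = 1/1 = 1.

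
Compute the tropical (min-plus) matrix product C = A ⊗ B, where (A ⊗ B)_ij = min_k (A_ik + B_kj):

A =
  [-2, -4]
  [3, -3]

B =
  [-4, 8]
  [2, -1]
A ⊗ B =
  [-6, -5]
  [-1, -4]

Apply the min-plus product entry-by-entry:
  C[0][0] = min over k of (A[0][0] + B[0][0] = -2 + -4 = -6, A[0][1] + B[1][0] = -4 + 2 = -2) = -6 (attained at k = 0)
  C[0][1] = min over k of (A[0][0] + B[0][1] = -2 + 8 = 6, A[0][1] + B[1][1] = -4 + -1 = -5) = -5 (attained at k = 1)
  C[1][0] = min over k of (A[1][0] + B[0][0] = 3 + -4 = -1, A[1][1] + B[1][0] = -3 + 2 = -1) = -1 (attained at k = 0)
  C[1][1] = min over k of (A[1][0] + B[0][1] = 3 + 8 = 11, A[1][1] + B[1][1] = -3 + -1 = -4) = -4 (attained at k = 1)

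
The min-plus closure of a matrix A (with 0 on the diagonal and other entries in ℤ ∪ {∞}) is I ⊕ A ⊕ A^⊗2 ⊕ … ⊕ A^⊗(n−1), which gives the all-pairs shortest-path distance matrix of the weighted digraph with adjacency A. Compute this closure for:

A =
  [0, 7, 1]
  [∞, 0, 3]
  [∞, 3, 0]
Closure =
  [0, 4, 1]
  [∞, 0, 3]
  [∞, 3, 0]

This is the Floyd-Warshall all-pairs shortest-path computation. For each intermediate vertex k = 0, 1, …, 2, update dist[i][j] ← min(dist[i][j], dist[i][k] + dist[k][j]). The final matrix gives, for each (i, j), the minimum total weight of any directed path from i to j (possibly empty when i = j).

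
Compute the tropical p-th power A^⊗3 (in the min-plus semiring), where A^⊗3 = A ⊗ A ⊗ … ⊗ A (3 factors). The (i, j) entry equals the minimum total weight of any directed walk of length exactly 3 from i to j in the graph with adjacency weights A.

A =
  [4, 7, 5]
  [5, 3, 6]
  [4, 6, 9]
A^⊗3 =
  [12, 13, 13]
  [11, 9, 12]
  [12, 12, 13]

Each entry (A^⊗3)_ij equals the minimum over all length-3 walks i = v_0 → v_1 → … → v_3 = j of Σ_t A[v_t][v_{t+1}]. For example, for (i, j) = (0, 2) we minimise over 9 possible intermediate vertex sequences; the minimum is 13, attained along the walk 0 → 0 → 0 → 2.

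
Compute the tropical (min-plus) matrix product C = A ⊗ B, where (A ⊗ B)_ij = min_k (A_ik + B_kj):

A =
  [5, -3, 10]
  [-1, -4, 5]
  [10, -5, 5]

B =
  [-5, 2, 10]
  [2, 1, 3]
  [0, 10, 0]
A ⊗ B =
  [-1, -2, 0]
  [-6, -3, -1]
  [-3, -4, -2]

Apply the min-plus product entry-by-entry:
  C[0][0] = min over k of (A[0][0] + B[0][0] = 5 + -5 = 0, A[0][1] + B[1][0] = -3 + 2 = -1, A[0][2] + B[2][0] = 10 + 0 = 10) = -1 (attained at k = 1)
  C[0][1] = min over k of (A[0][0] + B[0][1] = 5 + 2 = 7, A[0][1] + B[1][1] = -3 + 1 = -2, A[0][2] + B[2][1] = 10 + 10 = 20) = -2 (attained at k = 1)
  C[0][2] = min over k of (A[0][0] + B[0][2] = 5 + 10 = 15, A[0][1] + B[1][2] = -3 + 3 = 0, A[0][2] + B[2][2] = 10 + 0 = 10) = 0 (attained at k = 1)
  C[1][0] = min over k of (A[1][0] + B[0][0] = -1 + -5 = -6, A[1][1] + B[1][0] = -4 + 2 = -2, A[1][2] + B[2][0] = 5 + 0 = 5) = -6 (attained at k = 0)
  C[1][1] = min over k of (A[1][0] + B[0][1] = -1 + 2 = 1, A[1][1] + B[1][1] = -4 + 1 = -3, A[1][2] + B[2][1] = 5 + 10 = 15) = -3 (attained at k = 1)
  C[1][2] = min over k of (A[1][0] + B[0][2] = -1 + 10 = 9, A[1][1] + B[1][2] = -4 + 3 = -1, A[1][2] + B[2][2] = 5 + 0 = 5) = -1 (attained at k = 1)
  C[2][0] = min over k of (A[2][0] + B[0][0] = 10 + -5 = 5, A[2][1] + B[1][0] = -5 + 2 = -3, A[2][2] + B[2][0] = 5 + 0 = 5) = -3 (attained at k = 1)
  C[2][1] = min over k of (A[2][0] + B[0][1] = 10 + 2 = 12, A[2][1] + B[1][1] = -5 + 1 = -4, A[2][2] + B[2][1] = 5 + 10 = 15) = -4 (attained at k = 1)
  C[2][2] = min over k of (A[2][0] + B[0][2] = 10 + 10 = 20, A[2][1] + B[1][2] = -5 + 3 = -2, A[2][2] + B[2][2] = 5 + 0 = 5) = -2 (attained at k = 1)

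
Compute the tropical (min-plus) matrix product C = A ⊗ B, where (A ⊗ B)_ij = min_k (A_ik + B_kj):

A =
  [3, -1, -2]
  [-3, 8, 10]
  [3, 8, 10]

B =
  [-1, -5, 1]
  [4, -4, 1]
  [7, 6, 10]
A ⊗ B =
  [2, -5, 0]
  [-4, -8, -2]
  [2, -2, 4]

Apply the min-plus product entry-by-entry:
  C[0][0] = min over k of (A[0][0] + B[0][0] = 3 + -1 = 2, A[0][1] + B[1][0] = -1 + 4 = 3, A[0][2] + B[2][0] = -2 + 7 = 5) = 2 (attained at k = 0)
  C[0][1] = min over k of (A[0][0] + B[0][1] = 3 + -5 = -2, A[0][1] + B[1][1] = -1 + -4 = -5, A[0][2] + B[2][1] = -2 + 6 = 4) = -5 (attained at k = 1)
  C[0][2] = min over k of (A[0][0] + B[0][2] = 3 + 1 = 4, A[0][1] + B[1][2] = -1 + 1 = 0, A[0][2] + B[2][2] = -2 + 10 = 8) = 0 (attained at k = 1)
  C[1][0] = min over k of (A[1][0] + B[0][0] = -3 + -1 = -4, A[1][1] + B[1][0] = 8 + 4 = 12, A[1][2] + B[2][0] = 10 + 7 = 17) = -4 (attained at k = 0)
  C[1][1] = min over k of (A[1][0] + B[0][1] = -3 + -5 = -8, A[1][1] + B[1][1] = 8 + -4 = 4, A[1][2] + B[2][1] = 10 + 6 = 16) = -8 (attained at k = 0)
  C[1][2] = min over k of (A[1][0] + B[0][2] = -3 + 1 = -2, A[1][1] + B[1][2] = 8 + 1 = 9, A[1][2] + B[2][2] = 10 + 10 = 20) = -2 (attained at k = 0)
  C[2][0] = min over k of (A[2][0] + B[0][0] = 3 + -1 = 2, A[2][1] + B[1][0] = 8 + 4 = 12, A[2][2] + B[2][0] = 10 + 7 = 17) = 2 (attained at k = 0)
  C[2][1] = min over k of (A[2][0] + B[0][1] = 3 + -5 = -2, A[2][1] + B[1][1] = 8 + -4 = 4, A[2][2] + B[2][1] = 10 + 6 = 16) = -2 (attained at k = 0)
  C[2][2] = min over k of (A[2][0] + B[0][2] = 3 + 1 = 4, A[2][1] + B[1][2] = 8 + 1 = 9, A[2][2] + B[2][2] = 10 + 10 = 20) = 4 (attained at k = 0)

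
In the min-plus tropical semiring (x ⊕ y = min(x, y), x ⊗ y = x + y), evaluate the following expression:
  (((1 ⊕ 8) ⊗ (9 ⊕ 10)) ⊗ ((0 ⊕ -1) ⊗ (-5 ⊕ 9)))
(((1 ⊕ 8) ⊗ (9 ⊕ 10)) ⊗ ((0 ⊕ -1) ⊗ (-5 ⊕ 9))) = 4

Expand innermost to outermost. Recall ⊕ takes the minimum of its arguments and ⊗ takes their sum. Working out the expression (((1 ⊕ 8) ⊗ (9 ⊕ 10)) ⊗ ((0 ⊕ -1) ⊗ (-5 ⊕ 9))) gives 4.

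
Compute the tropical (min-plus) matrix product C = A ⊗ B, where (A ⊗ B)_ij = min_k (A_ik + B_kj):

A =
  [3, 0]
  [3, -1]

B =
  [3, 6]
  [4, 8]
A ⊗ B =
  [4, 8]
  [3, 7]

Apply the min-plus product entry-by-entry:
  C[0][0] = min over k of (A[0][0] + B[0][0] = 3 + 3 = 6, A[0][1] + B[1][0] = 0 + 4 = 4) = 4 (attained at k = 1)
  C[0][1] = min over k of (A[0][0] + B[0][1] = 3 + 6 = 9, A[0][1] + B[1][1] = 0 + 8 = 8) = 8 (attained at k = 1)
  C[1][0] = min over k of (A[1][0] + B[0][0] = 3 + 3 = 6, A[1][1] + B[1][0] = -1 + 4 = 3) = 3 (attained at k = 1)
  C[1][1] = min over k of (A[1][0] + B[0][1] = 3 + 6 = 9, A[1][1] + B[1][1] = -1 + 8 = 7) = 7 (attained at k = 1)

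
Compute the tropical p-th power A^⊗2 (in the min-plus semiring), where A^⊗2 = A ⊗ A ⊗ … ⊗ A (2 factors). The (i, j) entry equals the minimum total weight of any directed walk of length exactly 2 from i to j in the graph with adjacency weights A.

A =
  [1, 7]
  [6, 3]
A^⊗2 =
  [2, 8]
  [7, 6]

Each entry (A^⊗2)_ij equals the minimum over all length-2 walks i = v_0 → v_1 → … → v_2 = j of Σ_t A[v_t][v_{t+1}]. For example, for (i, j) = (0, 1) we minimise over 2 possible intermediate vertex sequences; the minimum is 8, attained along the walk 0 → 0 → 1.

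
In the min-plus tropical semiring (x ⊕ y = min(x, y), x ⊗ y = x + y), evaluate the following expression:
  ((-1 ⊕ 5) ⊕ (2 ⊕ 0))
((-1 ⊕ 5) ⊕ (2 ⊕ 0)) = -1

Expand innermost to outermost. Recall ⊕ takes the minimum of its arguments and ⊗ takes their sum. Working out the expression ((-1 ⊕ 5) ⊕ (2 ⊕ 0)) gives -1.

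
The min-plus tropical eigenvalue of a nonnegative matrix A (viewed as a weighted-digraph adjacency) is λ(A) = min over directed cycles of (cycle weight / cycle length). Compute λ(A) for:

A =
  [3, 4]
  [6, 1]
λ(A) = 1

Enumerate directed cycles and compute their means (weight / length). Sample:
  cycle 0 → 0: weight = 3, length = 1, mean = 3/1 ≈ 3.000
  cycle 1 → 1: weight = 1, length = 1, mean = 1/1 ≈ 1.000
  cycle 0 → 1 → 0: weight = 10, length = 2, mean = 10/2 ≈ 5.000
  cycle 1 → 0 → 1: weight = 10, length = 2, mean = 10/2 ≈ 5.000
Minimum mean = 1.000, attained e.g. along the cycle 1 → 1 with weight 1 and length 1. So λ(A) = 1/1 = 1.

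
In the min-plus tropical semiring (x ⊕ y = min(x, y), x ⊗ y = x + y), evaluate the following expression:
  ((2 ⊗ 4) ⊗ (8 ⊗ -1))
((2 ⊗ 4) ⊗ (8 ⊗ -1)) = 13

Expand innermost to outermost. Recall ⊕ takes the minimum of its arguments and ⊗ takes their sum. Working out the expression ((2 ⊗ 4) ⊗ (8 ⊗ -1)) gives 13.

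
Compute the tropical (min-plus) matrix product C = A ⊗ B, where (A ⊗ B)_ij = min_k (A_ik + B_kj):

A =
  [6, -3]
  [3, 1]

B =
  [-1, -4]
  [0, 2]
A ⊗ B =
  [-3, -1]
  [1, -1]

Apply the min-plus product entry-by-entry:
  C[0][0] = min over k of (A[0][0] + B[0][0] = 6 + -1 = 5, A[0][1] + B[1][0] = -3 + 0 = -3) = -3 (attained at k = 1)
  C[0][1] = min over k of (A[0][0] + B[0][1] = 6 + -4 = 2, A[0][1] + B[1][1] = -3 + 2 = -1) = -1 (attained at k = 1)
  C[1][0] = min over k of (A[1][0] + B[0][0] = 3 + -1 = 2, A[1][1] + B[1][0] = 1 + 0 = 1) = 1 (attained at k = 1)
  C[1][1] = min over k of (A[1][0] + B[0][1] = 3 + -4 = -1, A[1][1] + B[1][1] = 1 + 2 = 3) = -1 (attained at k = 0)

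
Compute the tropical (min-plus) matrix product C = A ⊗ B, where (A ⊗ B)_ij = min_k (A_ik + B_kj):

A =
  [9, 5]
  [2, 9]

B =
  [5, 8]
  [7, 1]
A ⊗ B =
  [12, 6]
  [7, 10]

Apply the min-plus product entry-by-entry:
  C[0][0] = min over k of (A[0][0] + B[0][0] = 9 + 5 = 14, A[0][1] + B[1][0] = 5 + 7 = 12) = 12 (attained at k = 1)
  C[0][1] = min over k of (A[0][0] + B[0][1] = 9 + 8 = 17, A[0][1] + B[1][1] = 5 + 1 = 6) = 6 (attained at k = 1)
  C[1][0] = min over k of (A[1][0] + B[0][0] = 2 + 5 = 7, A[1][1] + B[1][0] = 9 + 7 = 16) = 7 (attained at k = 0)
  C[1][1] = min over k of (A[1][0] + B[0][1] = 2 + 8 = 10, A[1][1] + B[1][1] = 9 + 1 = 10) = 10 (attained at k = 0)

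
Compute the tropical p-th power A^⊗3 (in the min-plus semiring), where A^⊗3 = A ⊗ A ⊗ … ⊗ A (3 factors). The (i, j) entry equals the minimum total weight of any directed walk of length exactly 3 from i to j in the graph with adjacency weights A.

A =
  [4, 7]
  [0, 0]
A^⊗3 =
  [7, 7]
  [0, 0]

Each entry (A^⊗3)_ij equals the minimum over all length-3 walks i = v_0 → v_1 → … → v_3 = j of Σ_t A[v_t][v_{t+1}]. For example, for (i, j) = (0, 1) we minimise over 4 possible intermediate vertex sequences; the minimum is 7, attained along the walk 0 → 1 → 1 → 1.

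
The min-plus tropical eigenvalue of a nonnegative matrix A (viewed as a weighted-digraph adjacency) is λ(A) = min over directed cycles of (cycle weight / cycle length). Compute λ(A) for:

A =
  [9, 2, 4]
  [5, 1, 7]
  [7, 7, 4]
λ(A) = 1

Enumerate directed cycles and compute their means (weight / length). Sample:
  cycle 0 → 0: weight = 9, length = 1, mean = 9/1 ≈ 9.000
  cycle 1 → 1: weight = 1, length = 1, mean = 1/1 ≈ 1.000
  cycle 2 → 2: weight = 4, length = 1, mean = 4/1 ≈ 4.000
  cycle 0 → 1 → 0: weight = 7, length = 2, mean = 7/2 ≈ 3.500
  cycle 0 → 2 → 0: weight = 11, length = 2, mean = 11/2 ≈ 5.500
  cycle 1 → 0 → 1: weight = 7, length = 2, mean = 7/2 ≈ 3.500
Minimum mean = 1.000, attained e.g. along the cycle 1 → 1 with weight 1 and length 1. So λ(A) = 1/1 = 1.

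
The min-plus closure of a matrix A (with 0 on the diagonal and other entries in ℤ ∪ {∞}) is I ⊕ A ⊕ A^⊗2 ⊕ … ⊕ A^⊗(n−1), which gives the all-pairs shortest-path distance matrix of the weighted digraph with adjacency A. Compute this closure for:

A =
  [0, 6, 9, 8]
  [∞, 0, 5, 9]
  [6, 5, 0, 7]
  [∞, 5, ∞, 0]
Closure =
  [0, 6, 9, 8]
  [11, 0, 5, 9]
  [6, 5, 0, 7]
  [16, 5, 10, 0]

This is the Floyd-Warshall all-pairs shortest-path computation. For each intermediate vertex k = 0, 1, …, 3, update dist[i][j] ← min(dist[i][j], dist[i][k] + dist[k][j]). The final matrix gives, for each (i, j), the minimum total weight of any directed path from i to j (possibly empty when i = j).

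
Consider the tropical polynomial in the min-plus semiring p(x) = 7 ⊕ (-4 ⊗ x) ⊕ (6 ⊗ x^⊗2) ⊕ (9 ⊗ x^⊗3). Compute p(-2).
p(-2) = -6

A tropical monomial a ⊗ x^⊗i evaluates to a + i · x. Evaluating each term at x = -2:
  Term 0 contributes 7 + 0 · -2 = 7
  Term 1 contributes -4 + 1 · -2 = -6
  Term 2 contributes 6 + 2 · -2 = 2
  Term 3 contributes 9 + 3 · -2 = 3
p(-2) = ⊕ of these = min[7, -6, 2, 3] = -6.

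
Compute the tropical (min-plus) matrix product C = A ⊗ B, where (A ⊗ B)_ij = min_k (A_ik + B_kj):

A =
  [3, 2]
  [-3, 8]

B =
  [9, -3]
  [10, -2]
A ⊗ B =
  [12, 0]
  [6, -6]

Apply the min-plus product entry-by-entry:
  C[0][0] = min over k of (A[0][0] + B[0][0] = 3 + 9 = 12, A[0][1] + B[1][0] = 2 + 10 = 12) = 12 (attained at k = 0)
  C[0][1] = min over k of (A[0][0] + B[0][1] = 3 + -3 = 0, A[0][1] + B[1][1] = 2 + -2 = 0) = 0 (attained at k = 0)
  C[1][0] = min over k of (A[1][0] + B[0][0] = -3 + 9 = 6, A[1][1] + B[1][0] = 8 + 10 = 18) = 6 (attained at k = 0)
  C[1][1] = min over k of (A[1][0] + B[0][1] = -3 + -3 = -6, A[1][1] + B[1][1] = 8 + -2 = 6) = -6 (attained at k = 0)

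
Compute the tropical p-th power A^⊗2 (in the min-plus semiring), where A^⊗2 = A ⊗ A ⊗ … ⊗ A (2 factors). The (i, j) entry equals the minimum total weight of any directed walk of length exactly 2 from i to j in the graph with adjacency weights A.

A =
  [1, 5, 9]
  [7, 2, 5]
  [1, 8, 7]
A^⊗2 =
  [2, 6, 10]
  [6, 4, 7]
  [2, 6, 10]

Each entry (A^⊗2)_ij equals the minimum over all length-2 walks i = v_0 → v_1 → … → v_2 = j of Σ_t A[v_t][v_{t+1}]. For example, for (i, j) = (0, 2) we minimise over 3 possible intermediate vertex sequences; the minimum is 10, attained along the walk 0 → 0 → 2.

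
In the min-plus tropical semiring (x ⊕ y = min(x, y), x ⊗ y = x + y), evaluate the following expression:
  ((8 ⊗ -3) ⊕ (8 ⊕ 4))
((8 ⊗ -3) ⊕ (8 ⊕ 4)) = 4

Expand innermost to outermost. Recall ⊕ takes the minimum of its arguments and ⊗ takes their sum. Working out the expression ((8 ⊗ -3) ⊕ (8 ⊕ 4)) gives 4.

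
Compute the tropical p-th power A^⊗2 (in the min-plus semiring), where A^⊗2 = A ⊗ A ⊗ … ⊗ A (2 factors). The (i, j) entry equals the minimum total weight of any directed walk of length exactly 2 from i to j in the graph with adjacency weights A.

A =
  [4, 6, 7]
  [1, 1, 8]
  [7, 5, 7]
A^⊗2 =
  [7, 7, 11]
  [2, 2, 8]
  [6, 6, 13]

Each entry (A^⊗2)_ij equals the minimum over all length-2 walks i = v_0 → v_1 → … → v_2 = j of Σ_t A[v_t][v_{t+1}]. For example, for (i, j) = (0, 2) we minimise over 3 possible intermediate vertex sequences; the minimum is 11, attained along the walk 0 → 0 → 2.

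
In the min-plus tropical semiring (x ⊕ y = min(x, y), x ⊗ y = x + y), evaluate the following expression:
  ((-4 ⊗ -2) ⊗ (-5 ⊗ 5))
((-4 ⊗ -2) ⊗ (-5 ⊗ 5)) = -6

Expand innermost to outermost. Recall ⊕ takes the minimum of its arguments and ⊗ takes their sum. Working out the expression ((-4 ⊗ -2) ⊗ (-5 ⊗ 5)) gives -6.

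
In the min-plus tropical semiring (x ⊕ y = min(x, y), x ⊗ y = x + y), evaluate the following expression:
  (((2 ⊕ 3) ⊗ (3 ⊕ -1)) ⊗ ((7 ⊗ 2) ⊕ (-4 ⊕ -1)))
(((2 ⊕ 3) ⊗ (3 ⊕ -1)) ⊗ ((7 ⊗ 2) ⊕ (-4 ⊕ -1))) = -3

Expand innermost to outermost. Recall ⊕ takes the minimum of its arguments and ⊗ takes their sum. Working out the expression (((2 ⊕ 3) ⊗ (3 ⊕ -1)) ⊗ ((7 ⊗ 2) ⊕ (-4 ⊕ -1))) gives -3.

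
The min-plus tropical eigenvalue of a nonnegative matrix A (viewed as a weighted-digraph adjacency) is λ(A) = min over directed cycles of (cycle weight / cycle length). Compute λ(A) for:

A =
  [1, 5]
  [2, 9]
λ(A) = 1

Enumerate directed cycles and compute their means (weight / length). Sample:
  cycle 0 → 0: weight = 1, length = 1, mean = 1/1 ≈ 1.000
  cycle 1 → 1: weight = 9, length = 1, mean = 9/1 ≈ 9.000
  cycle 0 → 1 → 0: weight = 7, length = 2, mean = 7/2 ≈ 3.500
  cycle 1 → 0 → 1: weight = 7, length = 2, mean = 7/2 ≈ 3.500
Minimum mean = 1.000, attained e.g. along the cycle 0 → 0 with weight 1 and length 1. So λ(A) = 1/1 = 1.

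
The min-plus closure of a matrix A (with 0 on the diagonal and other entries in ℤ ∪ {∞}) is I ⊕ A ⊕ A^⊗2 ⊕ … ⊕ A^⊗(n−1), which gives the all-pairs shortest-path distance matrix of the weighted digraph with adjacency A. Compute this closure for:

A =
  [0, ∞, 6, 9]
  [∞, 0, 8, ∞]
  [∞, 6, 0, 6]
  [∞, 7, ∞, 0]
Closure =
  [0, 12, 6, 9]
  [∞, 0, 8, 14]
  [∞, 6, 0, 6]
  [∞, 7, 15, 0]

This is the Floyd-Warshall all-pairs shortest-path computation. For each intermediate vertex k = 0, 1, …, 3, update dist[i][j] ← min(dist[i][j], dist[i][k] + dist[k][j]). The final matrix gives, for each (i, j), the minimum total weight of any directed path from i to j (possibly empty when i = j).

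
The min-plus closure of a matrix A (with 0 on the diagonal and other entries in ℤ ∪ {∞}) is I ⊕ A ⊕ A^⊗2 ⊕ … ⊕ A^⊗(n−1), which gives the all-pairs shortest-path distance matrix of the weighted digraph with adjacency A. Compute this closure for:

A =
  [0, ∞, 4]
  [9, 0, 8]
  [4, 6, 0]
Closure =
  [0, 10, 4]
  [9, 0, 8]
  [4, 6, 0]

This is the Floyd-Warshall all-pairs shortest-path computation. For each intermediate vertex k = 0, 1, …, 2, update dist[i][j] ← min(dist[i][j], dist[i][k] + dist[k][j]). The final matrix gives, for each (i, j), the minimum total weight of any directed path from i to j (possibly empty when i = j).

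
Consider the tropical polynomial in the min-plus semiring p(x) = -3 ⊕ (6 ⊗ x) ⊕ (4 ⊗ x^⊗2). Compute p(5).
p(5) = -3

A tropical monomial a ⊗ x^⊗i evaluates to a + i · x. Evaluating each term at x = 5:
  Term 0 contributes -3 + 0 · 5 = -3
  Term 1 contributes 6 + 1 · 5 = 11
  Term 2 contributes 4 + 2 · 5 = 14
p(5) = ⊕ of these = min[-3, 11, 14] = -3.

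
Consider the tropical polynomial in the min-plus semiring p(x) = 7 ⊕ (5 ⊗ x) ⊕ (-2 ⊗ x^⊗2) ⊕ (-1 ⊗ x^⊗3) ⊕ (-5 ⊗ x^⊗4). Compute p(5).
p(5) = 7

A tropical monomial a ⊗ x^⊗i evaluates to a + i · x. Evaluating each term at x = 5:
  Term 0 contributes 7 + 0 · 5 = 7
  Term 1 contributes 5 + 1 · 5 = 10
  Term 2 contributes -2 + 2 · 5 = 8
  Term 3 contributes -1 + 3 · 5 = 14
  Term 4 contributes -5 + 4 · 5 = 15
p(5) = ⊕ of these = min[7, 10, 8, 14, 15] = 7.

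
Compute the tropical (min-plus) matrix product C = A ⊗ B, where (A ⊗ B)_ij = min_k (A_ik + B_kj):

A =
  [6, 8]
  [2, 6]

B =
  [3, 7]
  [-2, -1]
A ⊗ B =
  [6, 7]
  [4, 5]

Apply the min-plus product entry-by-entry:
  C[0][0] = min over k of (A[0][0] + B[0][0] = 6 + 3 = 9, A[0][1] + B[1][0] = 8 + -2 = 6) = 6 (attained at k = 1)
  C[0][1] = min over k of (A[0][0] + B[0][1] = 6 + 7 = 13, A[0][1] + B[1][1] = 8 + -1 = 7) = 7 (attained at k = 1)
  C[1][0] = min over k of (A[1][0] + B[0][0] = 2 + 3 = 5, A[1][1] + B[1][0] = 6 + -2 = 4) = 4 (attained at k = 1)
  C[1][1] = min over k of (A[1][0] + B[0][1] = 2 + 7 = 9, A[1][1] + B[1][1] = 6 + -1 = 5) = 5 (attained at k = 1)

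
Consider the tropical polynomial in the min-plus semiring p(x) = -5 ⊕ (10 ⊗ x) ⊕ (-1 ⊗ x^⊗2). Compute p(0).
p(0) = -5

A tropical monomial a ⊗ x^⊗i evaluates to a + i · x. Evaluating each term at x = 0:
  Term 0 contributes -5 + 0 · 0 = -5
  Term 1 contributes 10 + 1 · 0 = 10
  Term 2 contributes -1 + 2 · 0 = -1
p(0) = ⊕ of these = min[-5, 10, -1] = -5.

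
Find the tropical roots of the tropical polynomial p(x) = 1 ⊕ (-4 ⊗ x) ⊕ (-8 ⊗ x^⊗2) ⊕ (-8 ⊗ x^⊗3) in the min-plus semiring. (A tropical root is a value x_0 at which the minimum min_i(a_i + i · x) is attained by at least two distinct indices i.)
Roots: {0, 4, 5}

Each tropical root is a break point of the lower envelope of the lines y = a_i + i · x (there are 4 lines, with slopes 0, 1, ..., 3). Only the lines that attain the minimum somewhere contribute to roots; other lines are dominated. Here the surviving (envelope) indices are i = 3, i = 2, i = 1, i = 0.
Intersections between consecutive envelope lines give the roots: for adjacent envelope indices i < j the intersection is x = (a_i − a_j) / (j − i). Reading off the sorted break points: {0, 4, 5}.
Verification: at each break x_0, at least two indices attain the minimum of min_i(a_i + i · x_0).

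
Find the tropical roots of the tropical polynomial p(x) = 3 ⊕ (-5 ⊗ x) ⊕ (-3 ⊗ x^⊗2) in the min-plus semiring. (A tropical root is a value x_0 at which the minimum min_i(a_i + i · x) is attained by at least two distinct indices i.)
Roots: {-2, 8}

Each tropical root is a break point of the lower envelope of the lines y = a_i + i · x (there are 3 lines, with slopes 0, 1, ..., 2). Only the lines that attain the minimum somewhere contribute to roots; other lines are dominated. Here the surviving (envelope) indices are i = 2, i = 1, i = 0.
Intersections between consecutive envelope lines give the roots: for adjacent envelope indices i < j the intersection is x = (a_i − a_j) / (j − i). Reading off the sorted break points: {-2, 8}.
Verification: at each break x_0, at least two indices attain the minimum of min_i(a_i + i · x_0).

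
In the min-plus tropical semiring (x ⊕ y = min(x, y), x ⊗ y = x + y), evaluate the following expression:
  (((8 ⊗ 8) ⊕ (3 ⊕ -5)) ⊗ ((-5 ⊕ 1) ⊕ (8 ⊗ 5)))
(((8 ⊗ 8) ⊕ (3 ⊕ -5)) ⊗ ((-5 ⊕ 1) ⊕ (8 ⊗ 5))) = -10

Expand innermost to outermost. Recall ⊕ takes the minimum of its arguments and ⊗ takes their sum. Working out the expression (((8 ⊗ 8) ⊕ (3 ⊕ -5)) ⊗ ((-5 ⊕ 1) ⊕ (8 ⊗ 5))) gives -10.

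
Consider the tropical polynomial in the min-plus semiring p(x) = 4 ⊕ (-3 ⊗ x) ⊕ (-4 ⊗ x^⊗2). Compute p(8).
p(8) = 4

A tropical monomial a ⊗ x^⊗i evaluates to a + i · x. Evaluating each term at x = 8:
  Term 0 contributes 4 + 0 · 8 = 4
  Term 1 contributes -3 + 1 · 8 = 5
  Term 2 contributes -4 + 2 · 8 = 12
p(8) = ⊕ of these = min[4, 5, 12] = 4.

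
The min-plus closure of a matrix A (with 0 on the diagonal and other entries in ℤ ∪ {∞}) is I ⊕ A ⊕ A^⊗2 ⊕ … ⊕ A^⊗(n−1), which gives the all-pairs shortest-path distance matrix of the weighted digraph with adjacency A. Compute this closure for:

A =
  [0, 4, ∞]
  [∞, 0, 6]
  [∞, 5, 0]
Closure =
  [0, 4, 10]
  [∞, 0, 6]
  [∞, 5, 0]

This is the Floyd-Warshall all-pairs shortest-path computation. For each intermediate vertex k = 0, 1, …, 2, update dist[i][j] ← min(dist[i][j], dist[i][k] + dist[k][j]). The final matrix gives, for each (i, j), the minimum total weight of any directed path from i to j (possibly empty when i = j).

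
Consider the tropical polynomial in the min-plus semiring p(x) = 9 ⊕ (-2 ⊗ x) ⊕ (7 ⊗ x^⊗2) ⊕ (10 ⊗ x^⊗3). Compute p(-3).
p(-3) = -5

A tropical monomial a ⊗ x^⊗i evaluates to a + i · x. Evaluating each term at x = -3:
  Term 0 contributes 9 + 0 · -3 = 9
  Term 1 contributes -2 + 1 · -3 = -5
  Term 2 contributes 7 + 2 · -3 = 1
  Term 3 contributes 10 + 3 · -3 = 1
p(-3) = ⊕ of these = min[9, -5, 1, 1] = -5.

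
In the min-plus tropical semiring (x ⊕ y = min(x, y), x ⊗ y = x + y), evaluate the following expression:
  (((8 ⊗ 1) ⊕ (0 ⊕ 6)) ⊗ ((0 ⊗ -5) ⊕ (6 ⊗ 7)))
(((8 ⊗ 1) ⊕ (0 ⊕ 6)) ⊗ ((0 ⊗ -5) ⊕ (6 ⊗ 7))) = -5

Expand innermost to outermost. Recall ⊕ takes the minimum of its arguments and ⊗ takes their sum. Working out the expression (((8 ⊗ 1) ⊕ (0 ⊕ 6)) ⊗ ((0 ⊗ -5) ⊕ (6 ⊗ 7))) gives -5.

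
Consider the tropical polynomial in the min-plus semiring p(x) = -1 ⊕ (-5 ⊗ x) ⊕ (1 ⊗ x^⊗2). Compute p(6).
p(6) = -1

A tropical monomial a ⊗ x^⊗i evaluates to a + i · x. Evaluating each term at x = 6:
  Term 0 contributes -1 + 0 · 6 = -1
  Term 1 contributes -5 + 1 · 6 = 1
  Term 2 contributes 1 + 2 · 6 = 13
p(6) = ⊕ of these = min[-1, 1, 13] = -1.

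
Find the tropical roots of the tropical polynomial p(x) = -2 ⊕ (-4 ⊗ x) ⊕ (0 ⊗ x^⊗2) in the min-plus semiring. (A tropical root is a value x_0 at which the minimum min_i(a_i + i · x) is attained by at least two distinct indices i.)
Roots: {-4, 2}

Each tropical root is a break point of the lower envelope of the lines y = a_i + i · x (there are 3 lines, with slopes 0, 1, ..., 2). Only the lines that attain the minimum somewhere contribute to roots; other lines are dominated. Here the surviving (envelope) indices are i = 2, i = 1, i = 0.
Intersections between consecutive envelope lines give the roots: for adjacent envelope indices i < j the intersection is x = (a_i − a_j) / (j − i). Reading off the sorted break points: {-4, 2}.
Verification: at each break x_0, at least two indices attain the minimum of min_i(a_i + i · x_0).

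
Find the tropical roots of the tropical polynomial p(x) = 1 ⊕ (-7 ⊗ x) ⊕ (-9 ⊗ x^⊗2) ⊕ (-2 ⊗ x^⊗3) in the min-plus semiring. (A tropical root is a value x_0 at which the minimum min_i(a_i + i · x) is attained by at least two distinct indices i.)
Roots: {-7, 2, 8}

Each tropical root is a break point of the lower envelope of the lines y = a_i + i · x (there are 4 lines, with slopes 0, 1, ..., 3). Only the lines that attain the minimum somewhere contribute to roots; other lines are dominated. Here the surviving (envelope) indices are i = 3, i = 2, i = 1, i = 0.
Intersections between consecutive envelope lines give the roots: for adjacent envelope indices i < j the intersection is x = (a_i − a_j) / (j − i). Reading off the sorted break points: {-7, 2, 8}.
Verification: at each break x_0, at least two indices attain the minimum of min_i(a_i + i · x_0).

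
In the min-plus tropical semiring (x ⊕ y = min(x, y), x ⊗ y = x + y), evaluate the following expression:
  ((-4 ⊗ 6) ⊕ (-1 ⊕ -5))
((-4 ⊗ 6) ⊕ (-1 ⊕ -5)) = -5

Expand innermost to outermost. Recall ⊕ takes the minimum of its arguments and ⊗ takes their sum. Working out the expression ((-4 ⊗ 6) ⊕ (-1 ⊕ -5)) gives -5.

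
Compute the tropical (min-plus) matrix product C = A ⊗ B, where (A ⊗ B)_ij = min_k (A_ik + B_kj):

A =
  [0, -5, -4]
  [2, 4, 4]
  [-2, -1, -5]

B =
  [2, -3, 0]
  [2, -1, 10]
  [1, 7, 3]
A ⊗ B =
  [-3, -6, -1]
  [4, -1, 2]
  [-4, -5, -2]

Apply the min-plus product entry-by-entry:
  C[0][0] = min over k of (A[0][0] + B[0][0] = 0 + 2 = 2, A[0][1] + B[1][0] = -5 + 2 = -3, A[0][2] + B[2][0] = -4 + 1 = -3) = -3 (attained at k = 1)
  C[0][1] = min over k of (A[0][0] + B[0][1] = 0 + -3 = -3, A[0][1] + B[1][1] = -5 + -1 = -6, A[0][2] + B[2][1] = -4 + 7 = 3) = -6 (attained at k = 1)
  C[0][2] = min over k of (A[0][0] + B[0][2] = 0 + 0 = 0, A[0][1] + B[1][2] = -5 + 10 = 5, A[0][2] + B[2][2] = -4 + 3 = -1) = -1 (attained at k = 2)
  C[1][0] = min over k of (A[1][0] + B[0][0] = 2 + 2 = 4, A[1][1] + B[1][0] = 4 + 2 = 6, A[1][2] + B[2][0] = 4 + 1 = 5) = 4 (attained at k = 0)
  C[1][1] = min over k of (A[1][0] + B[0][1] = 2 + -3 = -1, A[1][1] + B[1][1] = 4 + -1 = 3, A[1][2] + B[2][1] = 4 + 7 = 11) = -1 (attained at k = 0)
  C[1][2] = min over k of (A[1][0] + B[0][2] = 2 + 0 = 2, A[1][1] + B[1][2] = 4 + 10 = 14, A[1][2] + B[2][2] = 4 + 3 = 7) = 2 (attained at k = 0)
  C[2][0] = min over k of (A[2][0] + B[0][0] = -2 + 2 = 0, A[2][1] + B[1][0] = -1 + 2 = 1, A[2][2] + B[2][0] = -5 + 1 = -4) = -4 (attained at k = 2)
  C[2][1] = min over k of (A[2][0] + B[0][1] = -2 + -3 = -5, A[2][1] + B[1][1] = -1 + -1 = -2, A[2][2] + B[2][1] = -5 + 7 = 2) = -5 (attained at k = 0)
  C[2][2] = min over k of (A[2][0] + B[0][2] = -2 + 0 = -2, A[2][1] + B[1][2] = -1 + 10 = 9, A[2][2] + B[2][2] = -5 + 3 = -2) = -2 (attained at k = 0)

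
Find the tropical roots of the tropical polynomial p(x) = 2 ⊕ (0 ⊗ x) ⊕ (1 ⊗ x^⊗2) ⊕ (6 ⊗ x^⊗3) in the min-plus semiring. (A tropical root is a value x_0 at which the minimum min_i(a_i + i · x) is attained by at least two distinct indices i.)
Roots: {-5, -1, 2}

Each tropical root is a break point of the lower envelope of the lines y = a_i + i · x (there are 4 lines, with slopes 0, 1, ..., 3). Only the lines that attain the minimum somewhere contribute to roots; other lines are dominated. Here the surviving (envelope) indices are i = 3, i = 2, i = 1, i = 0.
Intersections between consecutive envelope lines give the roots: for adjacent envelope indices i < j the intersection is x = (a_i − a_j) / (j − i). Reading off the sorted break points: {-5, -1, 2}.
Verification: at each break x_0, at least two indices attain the minimum of min_i(a_i + i · x_0).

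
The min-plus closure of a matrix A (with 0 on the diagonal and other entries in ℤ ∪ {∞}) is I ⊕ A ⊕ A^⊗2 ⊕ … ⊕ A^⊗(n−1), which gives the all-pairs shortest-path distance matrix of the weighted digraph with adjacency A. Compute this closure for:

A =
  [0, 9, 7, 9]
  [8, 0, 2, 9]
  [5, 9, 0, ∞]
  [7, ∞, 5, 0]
Closure =
  [0, 9, 7, 9]
  [7, 0, 2, 9]
  [5, 9, 0, 14]
  [7, 14, 5, 0]

This is the Floyd-Warshall all-pairs shortest-path computation. For each intermediate vertex k = 0, 1, …, 3, update dist[i][j] ← min(dist[i][j], dist[i][k] + dist[k][j]). The final matrix gives, for each (i, j), the minimum total weight of any directed path from i to j (possibly empty when i = j).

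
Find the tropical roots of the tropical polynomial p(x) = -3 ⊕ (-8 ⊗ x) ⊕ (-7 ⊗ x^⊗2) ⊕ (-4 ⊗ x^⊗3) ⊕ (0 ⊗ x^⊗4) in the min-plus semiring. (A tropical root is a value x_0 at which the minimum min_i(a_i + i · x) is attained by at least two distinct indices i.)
Roots: {-4, -3, -1, 5}

Each tropical root is a break point of the lower envelope of the lines y = a_i + i · x (there are 5 lines, with slopes 0, 1, ..., 4). Only the lines that attain the minimum somewhere contribute to roots; other lines are dominated. Here the surviving (envelope) indices are i = 4, i = 3, i = 2, i = 1, i = 0.
Intersections between consecutive envelope lines give the roots: for adjacent envelope indices i < j the intersection is x = (a_i − a_j) / (j − i). Reading off the sorted break points: {-4, -3, -1, 5}.
Verification: at each break x_0, at least two indices attain the minimum of min_i(a_i + i · x_0).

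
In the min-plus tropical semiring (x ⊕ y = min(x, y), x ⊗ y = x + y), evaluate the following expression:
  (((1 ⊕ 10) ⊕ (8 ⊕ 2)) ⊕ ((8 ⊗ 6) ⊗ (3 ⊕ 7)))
(((1 ⊕ 10) ⊕ (8 ⊕ 2)) ⊕ ((8 ⊗ 6) ⊗ (3 ⊕ 7))) = 1

Expand innermost to outermost. Recall ⊕ takes the minimum of its arguments and ⊗ takes their sum. Working out the expression (((1 ⊕ 10) ⊕ (8 ⊕ 2)) ⊕ ((8 ⊗ 6) ⊗ (3 ⊕ 7))) gives 1.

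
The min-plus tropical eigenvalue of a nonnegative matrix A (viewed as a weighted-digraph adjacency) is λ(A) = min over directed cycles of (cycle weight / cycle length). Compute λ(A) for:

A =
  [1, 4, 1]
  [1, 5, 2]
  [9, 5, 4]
λ(A) = 1

Enumerate directed cycles and compute their means (weight / length). Sample:
  cycle 0 → 0: weight = 1, length = 1, mean = 1/1 ≈ 1.000
  cycle 1 → 1: weight = 5, length = 1, mean = 5/1 ≈ 5.000
  cycle 2 → 2: weight = 4, length = 1, mean = 4/1 ≈ 4.000
  cycle 0 → 1 → 0: weight = 5, length = 2, mean = 5/2 ≈ 2.500
  cycle 0 → 2 → 0: weight = 10, length = 2, mean = 10/2 ≈ 5.000
  cycle 1 → 0 → 1: weight = 5, length = 2, mean = 5/2 ≈ 2.500
Minimum mean = 1.000, attained e.g. along the cycle 0 → 0 with weight 1 and length 1. So λ(A) = 1/1 = 1.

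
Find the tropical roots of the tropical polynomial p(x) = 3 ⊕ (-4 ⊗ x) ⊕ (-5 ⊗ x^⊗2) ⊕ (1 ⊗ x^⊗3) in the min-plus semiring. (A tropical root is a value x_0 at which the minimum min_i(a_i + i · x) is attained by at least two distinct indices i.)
Roots: {-6, 1, 7}

Each tropical root is a break point of the lower envelope of the lines y = a_i + i · x (there are 4 lines, with slopes 0, 1, ..., 3). Only the lines that attain the minimum somewhere contribute to roots; other lines are dominated. Here the surviving (envelope) indices are i = 3, i = 2, i = 1, i = 0.
Intersections between consecutive envelope lines give the roots: for adjacent envelope indices i < j the intersection is x = (a_i − a_j) / (j − i). Reading off the sorted break points: {-6, 1, 7}.
Verification: at each break x_0, at least two indices attain the minimum of min_i(a_i + i · x_0).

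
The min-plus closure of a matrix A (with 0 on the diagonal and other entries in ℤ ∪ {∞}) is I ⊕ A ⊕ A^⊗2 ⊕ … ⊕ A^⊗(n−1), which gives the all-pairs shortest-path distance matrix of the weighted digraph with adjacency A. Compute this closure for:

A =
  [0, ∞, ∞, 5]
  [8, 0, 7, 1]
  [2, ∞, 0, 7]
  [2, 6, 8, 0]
Closure =
  [0, 11, 13, 5]
  [3, 0, 7, 1]
  [2, 13, 0, 7]
  [2, 6, 8, 0]

This is the Floyd-Warshall all-pairs shortest-path computation. For each intermediate vertex k = 0, 1, …, 3, update dist[i][j] ← min(dist[i][j], dist[i][k] + dist[k][j]). The final matrix gives, for each (i, j), the minimum total weight of any directed path from i to j (possibly empty when i = j).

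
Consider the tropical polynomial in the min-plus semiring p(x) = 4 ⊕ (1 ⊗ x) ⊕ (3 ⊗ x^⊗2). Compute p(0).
p(0) = 1

A tropical monomial a ⊗ x^⊗i evaluates to a + i · x. Evaluating each term at x = 0:
  Term 0 contributes 4 + 0 · 0 = 4
  Term 1 contributes 1 + 1 · 0 = 1
  Term 2 contributes 3 + 2 · 0 = 3
p(0) = ⊕ of these = min[4, 1, 3] = 1.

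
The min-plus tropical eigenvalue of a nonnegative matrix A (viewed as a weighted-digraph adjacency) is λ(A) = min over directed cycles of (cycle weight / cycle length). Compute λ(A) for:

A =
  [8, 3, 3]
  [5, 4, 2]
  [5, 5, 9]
λ(A) = 10/3

Enumerate directed cycles and compute their means (weight / length). Sample:
  cycle 0 → 0: weight = 8, length = 1, mean = 8/1 ≈ 8.000
  cycle 1 → 1: weight = 4, length = 1, mean = 4/1 ≈ 4.000
  cycle 2 → 2: weight = 9, length = 1, mean = 9/1 ≈ 9.000
  cycle 0 → 1 → 0: weight = 8, length = 2, mean = 8/2 ≈ 4.000
  cycle 0 → 2 → 0: weight = 8, length = 2, mean = 8/2 ≈ 4.000
  cycle 1 → 0 → 1: weight = 8, length = 2, mean = 8/2 ≈ 4.000
Minimum mean = 3.333, attained e.g. along the cycle 0 → 1 → 2 → 0 with weight 10 and length 3. So λ(A) = 10/3 = 10/3.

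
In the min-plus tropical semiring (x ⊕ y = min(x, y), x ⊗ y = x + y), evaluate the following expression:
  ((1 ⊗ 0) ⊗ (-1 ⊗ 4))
((1 ⊗ 0) ⊗ (-1 ⊗ 4)) = 4

Expand innermost to outermost. Recall ⊕ takes the minimum of its arguments and ⊗ takes their sum. Working out the expression ((1 ⊗ 0) ⊗ (-1 ⊗ 4)) gives 4.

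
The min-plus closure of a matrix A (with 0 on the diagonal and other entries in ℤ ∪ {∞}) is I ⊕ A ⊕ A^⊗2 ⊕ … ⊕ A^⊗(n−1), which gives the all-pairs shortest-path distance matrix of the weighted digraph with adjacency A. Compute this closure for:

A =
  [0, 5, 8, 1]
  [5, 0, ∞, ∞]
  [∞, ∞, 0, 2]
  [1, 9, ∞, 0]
Closure =
  [0, 5, 8, 1]
  [5, 0, 13, 6]
  [3, 8, 0, 2]
  [1, 6, 9, 0]

This is the Floyd-Warshall all-pairs shortest-path computation. For each intermediate vertex k = 0, 1, …, 3, update dist[i][j] ← min(dist[i][j], dist[i][k] + dist[k][j]). The final matrix gives, for each (i, j), the minimum total weight of any directed path from i to j (possibly empty when i = j).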